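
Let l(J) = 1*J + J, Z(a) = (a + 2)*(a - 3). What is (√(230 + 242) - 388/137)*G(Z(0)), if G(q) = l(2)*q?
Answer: 9312/137 - 48*√118 ≈ -453.44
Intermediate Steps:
Z(a) = (-3 + a)*(2 + a) (Z(a) = (2 + a)*(-3 + a) = (-3 + a)*(2 + a))
l(J) = 2*J (l(J) = J + J = 2*J)
G(q) = 4*q (G(q) = (2*2)*q = 4*q)
(√(230 + 242) - 388/137)*G(Z(0)) = (√(230 + 242) - 388/137)*(4*(-6 + 0² - 1*0)) = (√472 - 388*1/137)*(4*(-6 + 0 + 0)) = (2*√118 - 388/137)*(4*(-6)) = (-388/137 + 2*√118)*(-24) = 9312/137 - 48*√118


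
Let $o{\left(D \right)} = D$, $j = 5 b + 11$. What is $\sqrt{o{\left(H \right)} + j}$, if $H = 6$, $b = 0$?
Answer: $\sqrt{17} \approx 4.1231$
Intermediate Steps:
$j = 11$ ($j = 5 \cdot 0 + 11 = 0 + 11 = 11$)
$\sqrt{o{\left(H \right)} + j} = \sqrt{6 + 11} = \sqrt{17}$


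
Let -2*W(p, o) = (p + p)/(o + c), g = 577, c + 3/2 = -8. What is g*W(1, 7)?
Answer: 1154/5 ≈ 230.80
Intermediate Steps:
c = -19/2 (c = -3/2 - 8 = -19/2 ≈ -9.5000)
W(p, o) = -p/(-19/2 + o) (W(p, o) = -(p + p)/(2*(o - 19/2)) = -2*p/(2*(-19/2 + o)) = -p/(-19/2 + o))
g*W(1, 7) = 577*(-2*1/(-19 + 2*7)) = 577*(-2*1/(-19 + 14)) = 577*(-2*1/(-5)) = 577*(-2*1*(-⅕)) = 577*(⅖) = 1154/5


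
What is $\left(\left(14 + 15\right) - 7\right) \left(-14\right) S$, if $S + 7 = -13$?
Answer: $6160$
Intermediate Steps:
$S = -20$ ($S = -7 - 13 = -20$)
$\left(\left(14 + 15\right) - 7\right) \left(-14\right) S = \left(\left(14 + 15\right) - 7\right) \left(-14\right) \left(-20\right) = \left(29 - 7\right) \left(-14\right) \left(-20\right) = 22 \left(-14\right) \left(-20\right) = \left(-308\right) \left(-20\right) = 6160$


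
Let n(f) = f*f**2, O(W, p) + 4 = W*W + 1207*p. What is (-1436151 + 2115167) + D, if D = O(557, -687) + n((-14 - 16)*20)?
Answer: -215839948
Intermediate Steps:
O(W, p) = -4 + W**2 + 1207*p (O(W, p) = -4 + (W*W + 1207*p) = -4 + (W**2 + 1207*p) = -4 + W**2 + 1207*p)
n(f) = f**3
D = -216518964 (D = (-4 + 557**2 + 1207*(-687)) + ((-14 - 16)*20)**3 = (-4 + 310249 - 829209) + (-30*20)**3 = -518964 + (-600)**3 = -518964 - 216000000 = -216518964)
(-1436151 + 2115167) + D = (-1436151 + 2115167) - 216518964 = 679016 - 216518964 = -215839948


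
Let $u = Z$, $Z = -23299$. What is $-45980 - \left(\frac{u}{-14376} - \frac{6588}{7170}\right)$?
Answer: $- \frac{789917191057}{17179320} \approx -45981.0$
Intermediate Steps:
$u = -23299$
$-45980 - \left(\frac{u}{-14376} - \frac{6588}{7170}\right) = -45980 - \left(- \frac{23299}{-14376} - \frac{6588}{7170}\right) = -45980 - \left(\left(-23299\right) \left(- \frac{1}{14376}\right) - \frac{1098}{1195}\right) = -45980 - \left(\frac{23299}{14376} - \frac{1098}{1195}\right) = -45980 - \frac{12057457}{17179320} = - \frac{789917191057}{17179320}$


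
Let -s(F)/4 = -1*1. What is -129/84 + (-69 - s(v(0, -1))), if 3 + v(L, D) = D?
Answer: -2087/28 ≈ -74.536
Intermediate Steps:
v(L, D) = -3 + D
s(F) = 4 (s(F) = -(-4) = -4*(-1) = 4)
-129/84 + (-69 - s(v(0, -1))) = -129/84 + (-69 - 1*4) = -129*1/84 + (-69 - 4) = -43/28 - 73 = -2087/28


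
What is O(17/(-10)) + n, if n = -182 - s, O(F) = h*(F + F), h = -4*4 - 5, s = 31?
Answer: -708/5 ≈ -141.60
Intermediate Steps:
h = -21 (h = -16 - 5 = -21)
O(F) = -42*F (O(F) = -21*(F + F) = -42*F)
n = -213 (n = -182 - 1*31 = -182 - 31 = -213)
O(17/(-10)) + n = -714/(-10) - 213 = -714*(-1)/10 - 213 = -42*(-17/10) - 213 = 357/5 - 213 = -708/5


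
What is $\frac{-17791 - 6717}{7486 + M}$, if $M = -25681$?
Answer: $\frac{24508}{18195} \approx 1.347$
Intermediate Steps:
$\frac{-17791 - 6717}{7486 + M} = \frac{-17791 - 6717}{7486 - 25681} = - \frac{24508}{-18195} = \left(-24508\right) \left(- \frac{1}{18195}\right) = \frac{24508}{18195}$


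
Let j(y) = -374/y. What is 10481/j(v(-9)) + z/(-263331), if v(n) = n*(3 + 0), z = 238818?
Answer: 24809977255/32828598 ≈ 755.74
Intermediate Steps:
v(n) = 3*n (v(n) = n*3 = 3*n)
10481/j(v(-9)) + z/(-263331) = 10481/((-374/(3*(-9)))) + 238818/(-263331) = 10481/((-374/(-27))) + 238818*(-1/263331) = 10481/((-374*(-1/27))) - 79606/87777 = 10481/(374/27) - 79606/87777 = 10481*(27/374) - 79606/87777 = 282987/374 - 79606/87777 = 24809977255/32828598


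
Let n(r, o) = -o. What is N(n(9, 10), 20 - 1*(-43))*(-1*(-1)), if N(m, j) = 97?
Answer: 97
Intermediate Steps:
N(n(9, 10), 20 - 1*(-43))*(-1*(-1)) = 97*(-1*(-1)) = 97*1 = 97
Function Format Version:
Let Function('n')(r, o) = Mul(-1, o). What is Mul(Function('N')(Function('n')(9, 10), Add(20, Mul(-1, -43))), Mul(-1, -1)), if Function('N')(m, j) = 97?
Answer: 97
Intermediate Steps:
Mul(Function('N')(Function('n')(9, 10), Add(20, Mul(-1, -43))), Mul(-1, -1)) = Mul(97, Mul(-1, -1)) = Mul(97, 1) = 97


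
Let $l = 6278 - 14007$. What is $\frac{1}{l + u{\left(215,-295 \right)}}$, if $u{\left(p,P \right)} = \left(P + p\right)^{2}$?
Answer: $- \frac{1}{1329} \approx -0.00075245$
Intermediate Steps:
$l = -7729$ ($l = 6278 - 14007 = -7729$)
$\frac{1}{l + u{\left(215,-295 \right)}} = \frac{1}{-7729 + \left(-295 + 215\right)^{2}} = \frac{1}{-7729 + \left(-80\right)^{2}} = \frac{1}{-7729 + 6400} = \frac{1}{-1329} = - \frac{1}{1329}$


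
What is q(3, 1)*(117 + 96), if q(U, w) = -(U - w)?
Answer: -426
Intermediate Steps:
q(U, w) = w - U
q(3, 1)*(117 + 96) = (1 - 1*3)*(117 + 96) = (1 - 3)*213 = -2*213 = -426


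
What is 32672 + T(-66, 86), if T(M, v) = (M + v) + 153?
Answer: 32845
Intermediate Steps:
T(M, v) = 153 + M + v
32672 + T(-66, 86) = 32672 + (153 - 66 + 86) = 32672 + 173 = 32845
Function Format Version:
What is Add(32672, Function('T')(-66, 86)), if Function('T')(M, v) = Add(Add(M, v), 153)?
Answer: 32845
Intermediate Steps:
Function('T')(M, v) = Add(153, M, v)
Add(32672, Function('T')(-66, 86)) = Add(32672, Add(153, -66, 86)) = Add(32672, 173) = 32845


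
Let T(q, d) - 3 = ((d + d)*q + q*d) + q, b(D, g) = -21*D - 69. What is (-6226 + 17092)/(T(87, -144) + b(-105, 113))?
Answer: -1811/5893 ≈ -0.30731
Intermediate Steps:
b(D, g) = -69 - 21*D
T(q, d) = 3 + q + 3*d*q (T(q, d) = 3 + (((d + d)*q + q*d) + q) = 3 + (((2*d)*q + d*q) + q) = 3 + ((2*d*q + d*q) + q) = 3 + (3*d*q + q) = 3 + (q + 3*d*q) = 3 + q + 3*d*q)
(-6226 + 17092)/(T(87, -144) + b(-105, 113)) = (-6226 + 17092)/((3 + 87 + 3*(-144)*87) + (-69 - 21*(-105))) = 10866/((3 + 87 - 37584) + (-69 + 2205)) = 10866/(-37494 + 2136) = 10866/(-35358) = 10866*(-1/35358) = -1811/5893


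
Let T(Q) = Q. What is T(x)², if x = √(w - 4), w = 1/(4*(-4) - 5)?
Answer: -85/21 ≈ -4.0476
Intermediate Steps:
w = -1/21 (w = 1/(-16 - 5) = 1/(-21) = -1/21 ≈ -0.047619)
x = I*√1785/21 (x = √(-1/21 - 4) = √(-85/21) = I*√1785/21 ≈ 2.0119*I)
T(x)² = (I*√1785/21)² = -85/21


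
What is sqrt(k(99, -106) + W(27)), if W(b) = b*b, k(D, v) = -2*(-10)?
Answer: sqrt(749) ≈ 27.368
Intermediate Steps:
k(D, v) = 20
W(b) = b**2
sqrt(k(99, -106) + W(27)) = sqrt(20 + 27**2) = sqrt(20 + 729) = sqrt(749)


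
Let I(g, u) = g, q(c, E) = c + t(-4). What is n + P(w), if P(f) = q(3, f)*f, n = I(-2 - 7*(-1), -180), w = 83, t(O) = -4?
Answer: -78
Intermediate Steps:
q(c, E) = -4 + c (q(c, E) = c - 4 = -4 + c)
n = 5 (n = -2 - 7*(-1) = -2 + 7 = 5)
P(f) = -f (P(f) = (-4 + 3)*f = -f)
n + P(w) = 5 - 1*83 = 5 - 83 = -78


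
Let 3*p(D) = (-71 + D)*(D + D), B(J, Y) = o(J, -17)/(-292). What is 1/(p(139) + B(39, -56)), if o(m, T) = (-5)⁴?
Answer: 876/5518093 ≈ 0.00015875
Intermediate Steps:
o(m, T) = 625
B(J, Y) = -625/292 (B(J, Y) = 625/(-292) = 625*(-1/292) = -625/292)
p(D) = 2*D*(-71 + D)/3 (p(D) = ((-71 + D)*(D + D))/3 = ((-71 + D)*(2*D))/3 = (2*D*(-71 + D))/3 = 2*D*(-71 + D)/3)
1/(p(139) + B(39, -56)) = 1/((⅔)*139*(-71 + 139) - 625/292) = 1/((⅔)*139*68 - 625/292) = 1/(18904/3 - 625/292) = 1/(5518093/876) = 876/5518093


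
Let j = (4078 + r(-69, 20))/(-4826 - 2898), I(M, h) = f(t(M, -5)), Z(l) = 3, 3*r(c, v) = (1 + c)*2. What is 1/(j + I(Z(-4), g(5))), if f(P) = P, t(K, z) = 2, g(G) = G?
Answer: 11586/17123 ≈ 0.67663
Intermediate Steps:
r(c, v) = ⅔ + 2*c/3 (r(c, v) = ((1 + c)*2)/3 = (2 + 2*c)/3 = ⅔ + 2*c/3)
I(M, h) = 2
j = -6049/11586 (j = (4078 + (⅔ + (⅔)*(-69)))/(-4826 - 2898) = (4078 + (⅔ - 46))/(-7724) = (4078 - 136/3)*(-1/7724) = (12098/3)*(-1/7724) = -6049/11586 ≈ -0.52210)
1/(j + I(Z(-4), g(5))) = 1/(-6049/11586 + 2) = 1/(17123/11586) = 11586/17123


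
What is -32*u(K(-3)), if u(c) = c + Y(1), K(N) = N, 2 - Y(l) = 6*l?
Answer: 224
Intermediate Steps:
Y(l) = 2 - 6*l
u(c) = -4 + c (u(c) = c + (2 - 6*1) = c + (2 - 6) = c - 4 = -4 + c)
-32*u(K(-3)) = -32*(-4 - 3) = -32*(-7) = 224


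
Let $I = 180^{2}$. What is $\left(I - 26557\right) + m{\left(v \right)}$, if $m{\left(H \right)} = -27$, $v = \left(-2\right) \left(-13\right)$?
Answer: $5816$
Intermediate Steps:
$I = 32400$
$v = 26$
$\left(I - 26557\right) + m{\left(v \right)} = \left(32400 - 26557\right) - 27 = 5843 - 27 = 5816$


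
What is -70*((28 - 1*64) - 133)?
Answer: 11830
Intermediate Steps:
-70*((28 - 1*64) - 133) = -70*((28 - 64) - 133) = -70*(-36 - 133) = -70*(-169) = 11830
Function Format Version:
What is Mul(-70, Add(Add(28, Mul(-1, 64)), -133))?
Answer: 11830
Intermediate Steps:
Mul(-70, Add(Add(28, Mul(-1, 64)), -133)) = Mul(-70, Add(Add(28, -64), -133)) = Mul(-70, Add(-36, -133)) = Mul(-70, -169) = 11830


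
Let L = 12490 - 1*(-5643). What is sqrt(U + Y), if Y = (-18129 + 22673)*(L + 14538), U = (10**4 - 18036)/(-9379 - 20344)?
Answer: 2*sqrt(32788839264742131)/29723 ≈ 12184.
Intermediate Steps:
L = 18133 (L = 12490 + 5643 = 18133)
U = 8036/29723 (U = (10000 - 18036)/(-29723) = -8036*(-1/29723) = 8036/29723 ≈ 0.27036)
Y = 148457024 (Y = (-18129 + 22673)*(18133 + 14538) = 4544*32671 = 148457024)
sqrt(U + Y) = sqrt(8036/29723 + 148457024) = sqrt(4412588132388/29723) = 2*sqrt(32788839264742131)/29723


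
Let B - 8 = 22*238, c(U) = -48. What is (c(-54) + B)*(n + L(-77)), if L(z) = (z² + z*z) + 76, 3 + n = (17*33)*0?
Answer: 61993476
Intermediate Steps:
B = 5244 (B = 8 + 22*238 = 8 + 5236 = 5244)
n = -3 (n = -3 + (17*33)*0 = -3 + 561*0 = -3 + 0 = -3)
L(z) = 76 + 2*z² (L(z) = (z² + z²) + 76 = 2*z² + 76 = 76 + 2*z²)
(c(-54) + B)*(n + L(-77)) = (-48 + 5244)*(-3 + (76 + 2*(-77)²)) = 5196*(-3 + (76 + 2*5929)) = 5196*(-3 + (76 + 11858)) = 5196*(-3 + 11934) = 5196*11931 = 61993476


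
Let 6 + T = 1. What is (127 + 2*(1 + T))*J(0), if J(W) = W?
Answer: 0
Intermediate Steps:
T = -5 (T = -6 + 1 = -5)
(127 + 2*(1 + T))*J(0) = (127 + 2*(1 - 5))*0 = (127 + 2*(-4))*0 = (127 - 8)*0 = 119*0 = 0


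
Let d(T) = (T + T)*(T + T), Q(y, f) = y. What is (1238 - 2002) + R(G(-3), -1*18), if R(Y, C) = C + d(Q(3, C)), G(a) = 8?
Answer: -746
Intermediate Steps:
d(T) = 4*T**2 (d(T) = (2*T)*(2*T) = 4*T**2)
R(Y, C) = 36 + C (R(Y, C) = C + 4*3**2 = C + 4*9 = C + 36 = 36 + C)
(1238 - 2002) + R(G(-3), -1*18) = (1238 - 2002) + (36 - 1*18) = -764 + (36 - 18) = -764 + 18 = -746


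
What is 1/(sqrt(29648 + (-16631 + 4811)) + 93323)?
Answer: 93323/8709164501 - 2*sqrt(4457)/8709164501 ≈ 1.0700e-5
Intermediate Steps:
1/(sqrt(29648 + (-16631 + 4811)) + 93323) = 1/(sqrt(29648 - 11820) + 93323) = 1/(sqrt(17828) + 93323) = 1/(2*sqrt(4457) + 93323) = 1/(93323 + 2*sqrt(4457))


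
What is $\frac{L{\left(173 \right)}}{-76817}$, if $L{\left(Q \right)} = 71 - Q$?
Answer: $\frac{102}{76817} \approx 0.0013278$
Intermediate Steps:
$\frac{L{\left(173 \right)}}{-76817} = \frac{71 - 173}{-76817} = \left(71 - 173\right) \left(- \frac{1}{76817}\right) = \left(-102\right) \left(- \frac{1}{76817}\right) = \frac{102}{76817}$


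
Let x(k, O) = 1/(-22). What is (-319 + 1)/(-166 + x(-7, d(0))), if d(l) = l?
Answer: 6996/3653 ≈ 1.9151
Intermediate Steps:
x(k, O) = -1/22
(-319 + 1)/(-166 + x(-7, d(0))) = (-319 + 1)/(-166 - 1/22) = -318/(-3653/22) = -318*(-22/3653) = 6996/3653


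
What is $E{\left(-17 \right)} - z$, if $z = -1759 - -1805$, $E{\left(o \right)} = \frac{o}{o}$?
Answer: $-45$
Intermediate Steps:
$E{\left(o \right)} = 1$
$z = 46$ ($z = -1759 + 1805 = 46$)
$E{\left(-17 \right)} - z = 1 - 46 = -45$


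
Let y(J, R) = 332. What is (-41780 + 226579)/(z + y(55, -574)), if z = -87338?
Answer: -184799/87006 ≈ -2.1240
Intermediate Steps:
(-41780 + 226579)/(z + y(55, -574)) = (-41780 + 226579)/(-87338 + 332) = 184799/(-87006) = 184799*(-1/87006) = -184799/87006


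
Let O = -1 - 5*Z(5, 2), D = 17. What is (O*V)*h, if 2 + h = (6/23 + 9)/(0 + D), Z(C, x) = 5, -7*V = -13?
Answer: 192322/2737 ≈ 70.267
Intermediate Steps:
V = 13/7 (V = -⅐*(-13) = 13/7 ≈ 1.8571)
O = -26 (O = -1 - 5*5 = -1 - 25 = -26)
h = -569/391 (h = -2 + (6/23 + 9)/(0 + 17) = -2 + (6*(1/23) + 9)/17 = -2 + (6/23 + 9)*(1/17) = -2 + (213/23)*(1/17) = -2 + 213/391 = -569/391 ≈ -1.4552)
(O*V)*h = -26*13/7*(-569/391) = -338/7*(-569/391) = 192322/2737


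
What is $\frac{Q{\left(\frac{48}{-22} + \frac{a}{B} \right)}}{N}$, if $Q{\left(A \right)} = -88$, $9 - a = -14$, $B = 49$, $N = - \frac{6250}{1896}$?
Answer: $\frac{83424}{3125} \approx 26.696$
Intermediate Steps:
$N = - \frac{3125}{948}$ ($N = \left(-6250\right) \frac{1}{1896} = - \frac{3125}{948} \approx -3.2964$)
$a = 23$ ($a = 9 - -14 = 9 + 14 = 23$)
$\frac{Q{\left(\frac{48}{-22} + \frac{a}{B} \right)}}{N} = - \frac{88}{- \frac{3125}{948}} = \left(-88\right) \left(- \frac{948}{3125}\right) = \frac{83424}{3125}$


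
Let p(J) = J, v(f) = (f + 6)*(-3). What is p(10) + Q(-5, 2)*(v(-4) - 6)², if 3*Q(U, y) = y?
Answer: 106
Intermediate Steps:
Q(U, y) = y/3
v(f) = -18 - 3*f (v(f) = (6 + f)*(-3) = -18 - 3*f)
p(10) + Q(-5, 2)*(v(-4) - 6)² = 10 + ((⅓)*2)*((-18 - 3*(-4)) - 6)² = 10 + 2*((-18 + 12) - 6)²/3 = 10 + 2*(-6 - 6)²/3 = 10 + (⅔)*(-12)² = 10 + (⅔)*144 = 10 + 96 = 106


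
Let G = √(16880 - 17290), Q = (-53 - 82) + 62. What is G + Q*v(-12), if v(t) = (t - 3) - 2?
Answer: 1241 + I*√410 ≈ 1241.0 + 20.248*I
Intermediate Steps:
Q = -73 (Q = -135 + 62 = -73)
v(t) = -5 + t (v(t) = (-3 + t) - 2 = -5 + t)
G = I*√410 (G = √(-410) = I*√410 ≈ 20.248*I)
G + Q*v(-12) = I*√410 - 73*(-5 - 12) = I*√410 - 73*(-17) = I*√410 + 1241 = 1241 + I*√410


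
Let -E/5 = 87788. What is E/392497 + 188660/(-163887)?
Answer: -145985043800/64325155839 ≈ -2.2695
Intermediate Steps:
E = -438940 (E = -5*87788 = -438940)
E/392497 + 188660/(-163887) = -438940/392497 + 188660/(-163887) = -438940*1/392497 + 188660*(-1/163887) = -438940/392497 - 188660/163887 = -145985043800/64325155839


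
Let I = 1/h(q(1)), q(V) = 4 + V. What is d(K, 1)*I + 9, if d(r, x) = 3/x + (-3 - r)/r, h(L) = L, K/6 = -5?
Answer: 471/50 ≈ 9.4200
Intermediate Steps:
K = -30 (K = 6*(-5) = -30)
I = ⅕ (I = 1/(4 + 1) = 1/5 = ⅕ ≈ 0.20000)
d(r, x) = 3/x + (-3 - r)/r
d(K, 1)*I + 9 = (-1 - 3/(-30) + 3/1)*(⅕) + 9 = (-1 - 3*(-1/30) + 3*1)*(⅕) + 9 = (-1 + ⅒ + 3)*(⅕) + 9 = (21/10)*(⅕) + 9 = 21/50 + 9 = 471/50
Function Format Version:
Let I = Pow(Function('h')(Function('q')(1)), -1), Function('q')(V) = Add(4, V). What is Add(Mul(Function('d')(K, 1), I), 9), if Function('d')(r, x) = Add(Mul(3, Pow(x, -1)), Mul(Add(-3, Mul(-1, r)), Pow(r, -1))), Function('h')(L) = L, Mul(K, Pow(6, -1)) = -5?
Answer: Rational(471, 50) ≈ 9.4200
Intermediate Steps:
K = -30 (K = Mul(6, -5) = -30)
I = Rational(1, 5) (I = Pow(Add(4, 1), -1) = Pow(5, -1) = Rational(1, 5) ≈ 0.20000)
Function('d')(r, x) = Add(Mul(3, Pow(x, -1)), Mul(Pow(r, -1), Add(-3, Mul(-1, r))))
Add(Mul(Function('d')(K, 1), I), 9) = Add(Mul(Add(-1, Mul(-3, Pow(-30, -1)), Mul(3, Pow(1, -1))), Rational(1, 5)), 9) = Add(Mul(Add(-1, Mul(-3, Rational(-1, 30)), Mul(3, 1)), Rational(1, 5)), 9) = Add(Mul(Add(-1, Rational(1, 10), 3), Rational(1, 5)), 9) = Add(Mul(Rational(21, 10), Rational(1, 5)), 9) = Add(Rational(21, 50), 9) = Rational(471, 50)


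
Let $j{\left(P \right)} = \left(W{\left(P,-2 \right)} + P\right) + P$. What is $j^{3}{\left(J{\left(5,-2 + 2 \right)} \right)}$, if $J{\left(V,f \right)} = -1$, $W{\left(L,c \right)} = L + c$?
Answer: $-125$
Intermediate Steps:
$j{\left(P \right)} = -2 + 3 P$ ($j{\left(P \right)} = \left(\left(P - 2\right) + P\right) + P = \left(\left(-2 + P\right) + P\right) + P = \left(-2 + 2 P\right) + P = -2 + 3 P$)
$j^{3}{\left(J{\left(5,-2 + 2 \right)} \right)} = \left(-2 + 3 \left(-1\right)\right)^{3} = \left(-2 - 3\right)^{3} = \left(-5\right)^{3} = -125$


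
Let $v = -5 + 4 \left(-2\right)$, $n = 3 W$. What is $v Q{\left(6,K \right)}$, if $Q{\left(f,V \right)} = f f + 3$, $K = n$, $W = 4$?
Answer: $-507$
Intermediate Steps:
$n = 12$ ($n = 3 \cdot 4 = 12$)
$K = 12$
$Q{\left(f,V \right)} = 3 + f^{2}$ ($Q{\left(f,V \right)} = f^{2} + 3 = 3 + f^{2}$)
$v = -13$ ($v = -5 - 8 = -13$)
$v Q{\left(6,K \right)} = - 13 \left(3 + 6^{2}\right) = - 13 \left(3 + 36\right) = \left(-13\right) 39 = -507$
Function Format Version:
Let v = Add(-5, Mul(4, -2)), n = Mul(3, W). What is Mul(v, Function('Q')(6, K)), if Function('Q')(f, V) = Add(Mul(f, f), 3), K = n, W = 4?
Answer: -507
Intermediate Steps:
n = 12 (n = Mul(3, 4) = 12)
K = 12
Function('Q')(f, V) = Add(3, Pow(f, 2)) (Function('Q')(f, V) = Add(Pow(f, 2), 3) = Add(3, Pow(f, 2)))
v = -13 (v = Add(-5, -8) = -13)
Mul(v, Function('Q')(6, K)) = Mul(-13, Add(3, Pow(6, 2))) = Mul(-13, Add(3, 36)) = Mul(-13, 39) = -507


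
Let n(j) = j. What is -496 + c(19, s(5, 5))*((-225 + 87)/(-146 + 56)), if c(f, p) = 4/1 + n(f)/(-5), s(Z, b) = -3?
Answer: -37177/75 ≈ -495.69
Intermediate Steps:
c(f, p) = 4 - f/5 (c(f, p) = 4/1 + f/(-5) = 4*1 + f*(-1/5) = 4 - f/5)
-496 + c(19, s(5, 5))*((-225 + 87)/(-146 + 56)) = -496 + (4 - 1/5*19)*((-225 + 87)/(-146 + 56)) = -496 + (4 - 19/5)*(-138/(-90)) = -496 + (-138*(-1/90))/5 = -496 + (1/5)*(23/15) = -496 + 23/75 = -37177/75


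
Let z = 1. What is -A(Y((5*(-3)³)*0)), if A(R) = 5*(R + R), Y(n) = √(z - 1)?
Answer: 0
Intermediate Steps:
Y(n) = 0 (Y(n) = √(1 - 1) = √0 = 0)
A(R) = 10*R (A(R) = 5*(2*R) = 10*R)
-A(Y((5*(-3)³)*0)) = -10*0 = -1*0 = 0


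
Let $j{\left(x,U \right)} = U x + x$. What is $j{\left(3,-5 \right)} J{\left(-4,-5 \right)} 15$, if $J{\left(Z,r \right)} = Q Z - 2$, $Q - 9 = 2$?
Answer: $8280$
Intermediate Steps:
$Q = 11$ ($Q = 9 + 2 = 11$)
$J{\left(Z,r \right)} = -2 + 11 Z$ ($J{\left(Z,r \right)} = 11 Z - 2 = -2 + 11 Z$)
$j{\left(x,U \right)} = x + U x$
$j{\left(3,-5 \right)} J{\left(-4,-5 \right)} 15 = 3 \left(1 - 5\right) \left(-2 + 11 \left(-4\right)\right) 15 = 3 \left(-4\right) \left(-2 - 44\right) 15 = \left(-12\right) \left(-46\right) 15 = 552 \cdot 15 = 8280$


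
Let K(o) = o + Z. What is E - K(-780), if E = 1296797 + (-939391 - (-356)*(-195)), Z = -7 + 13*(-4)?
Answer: 288825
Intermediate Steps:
Z = -59 (Z = -7 - 52 = -59)
E = 287986 (E = 1296797 + (-939391 - 1*69420) = 1296797 + (-939391 - 69420) = 1296797 - 1008811 = 287986)
K(o) = -59 + o (K(o) = o - 59 = -59 + o)
E - K(-780) = 287986 - (-59 - 780) = 287986 - 1*(-839) = 287986 + 839 = 288825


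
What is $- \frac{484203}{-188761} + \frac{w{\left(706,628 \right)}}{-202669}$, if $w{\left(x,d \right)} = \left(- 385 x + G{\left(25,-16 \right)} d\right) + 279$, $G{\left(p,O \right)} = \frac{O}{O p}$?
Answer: $\frac{3734566480542}{956400077725} \approx 3.9048$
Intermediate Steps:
$G{\left(p,O \right)} = \frac{1}{p}$ ($G{\left(p,O \right)} = O \frac{1}{O p} = \frac{1}{p}$)
$w{\left(x,d \right)} = 279 - 385 x + \frac{d}{25}$ ($w{\left(x,d \right)} = \left(- 385 x + \frac{d}{25}\right) + 279 = 279 - 385 x + \frac{d}{25}$)
$- \frac{484203}{-188761} + \frac{w{\left(706,628 \right)}}{-202669} = - \frac{484203}{-188761} + \frac{279 - 271810 + \frac{1}{25} \cdot 628}{-202669} = \left(-484203\right) \left(- \frac{1}{188761}\right) + \left(279 - 271810 + \frac{628}{25}\right) \left(- \frac{1}{202669}\right) = \frac{484203}{188761} - - \frac{6787647}{5066725} = \frac{484203}{188761} + \frac{6787647}{5066725} = \frac{3734566480542}{956400077725}$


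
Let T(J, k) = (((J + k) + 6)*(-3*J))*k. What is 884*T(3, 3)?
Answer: -286416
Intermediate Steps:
T(J, k) = -3*J*k*(6 + J + k) (T(J, k) = ((6 + J + k)*(-3*J))*k = (-3*J*(6 + J + k))*k = -3*J*k*(6 + J + k))
884*T(3, 3) = 884*(-3*3*3*(6 + 3 + 3)) = 884*(-3*3*3*12) = 884*(-324) = -286416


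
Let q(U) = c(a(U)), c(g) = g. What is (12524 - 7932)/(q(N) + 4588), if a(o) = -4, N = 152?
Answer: 574/573 ≈ 1.0017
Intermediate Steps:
q(U) = -4
(12524 - 7932)/(q(N) + 4588) = (12524 - 7932)/(-4 + 4588) = 4592/4584 = 4592*(1/4584) = 574/573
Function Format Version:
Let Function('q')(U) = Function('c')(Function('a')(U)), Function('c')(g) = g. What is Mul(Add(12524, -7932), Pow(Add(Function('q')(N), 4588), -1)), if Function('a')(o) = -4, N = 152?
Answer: Rational(574, 573) ≈ 1.0017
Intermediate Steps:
Function('q')(U) = -4
Mul(Add(12524, -7932), Pow(Add(Function('q')(N), 4588), -1)) = Mul(Add(12524, -7932), Pow(Add(-4, 4588), -1)) = Mul(4592, Pow(4584, -1)) = Mul(4592, Rational(1, 4584)) = Rational(574, 573)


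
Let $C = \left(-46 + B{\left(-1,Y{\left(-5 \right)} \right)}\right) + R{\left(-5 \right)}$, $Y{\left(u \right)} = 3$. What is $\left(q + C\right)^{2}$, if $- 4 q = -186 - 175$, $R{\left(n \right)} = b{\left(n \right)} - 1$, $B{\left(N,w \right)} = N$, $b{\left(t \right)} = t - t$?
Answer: $\frac{28561}{16} \approx 1785.1$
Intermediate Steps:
$b{\left(t \right)} = 0$
$R{\left(n \right)} = -1$ ($R{\left(n \right)} = 0 - 1 = -1$)
$C = -48$ ($C = \left(-46 - 1\right) - 1 = -47 - 1 = -48$)
$q = \frac{361}{4}$ ($q = - \frac{-186 - 175}{4} = \left(- \frac{1}{4}\right) \left(-361\right) = \frac{361}{4} \approx 90.25$)
$\left(q + C\right)^{2} = \left(\frac{361}{4} - 48\right)^{2} = \left(\frac{169}{4}\right)^{2} = \frac{28561}{16}$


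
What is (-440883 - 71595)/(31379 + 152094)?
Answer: -512478/183473 ≈ -2.7932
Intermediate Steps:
(-440883 - 71595)/(31379 + 152094) = -512478/183473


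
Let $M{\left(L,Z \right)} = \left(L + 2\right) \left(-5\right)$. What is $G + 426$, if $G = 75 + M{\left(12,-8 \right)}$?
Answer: $431$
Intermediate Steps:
$M{\left(L,Z \right)} = -10 - 5 L$ ($M{\left(L,Z \right)} = \left(2 + L\right) \left(-5\right) = -10 - 5 L$)
$G = 5$ ($G = 75 - 70 = 5$)
$G + 426 = 5 + 426 = 431$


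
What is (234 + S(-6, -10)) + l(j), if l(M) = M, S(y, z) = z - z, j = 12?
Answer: 246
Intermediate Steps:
S(y, z) = 0
(234 + S(-6, -10)) + l(j) = (234 + 0) + 12 = 234 + 12 = 246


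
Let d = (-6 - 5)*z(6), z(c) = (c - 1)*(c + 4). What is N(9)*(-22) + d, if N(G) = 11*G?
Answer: -2728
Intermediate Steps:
z(c) = (-1 + c)*(4 + c)
d = -550 (d = (-6 - 5)*(-4 + 6**2 + 3*6) = -11*(-4 + 36 + 18) = -11*50 = -550)
N(9)*(-22) + d = (11*9)*(-22) - 550 = 99*(-22) - 550 = -2178 - 550 = -2728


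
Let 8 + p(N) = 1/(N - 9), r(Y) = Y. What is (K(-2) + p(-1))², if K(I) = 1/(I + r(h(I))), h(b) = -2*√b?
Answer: (2863*I + 6966*√2)/(50*(I + 2*√2)) ≈ 68.282 - 3.8969*I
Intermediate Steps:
K(I) = 1/(I - 2*√I)
p(N) = -8 + 1/(-9 + N) (p(N) = -8 + 1/(N - 9) = -8 + 1/(-9 + N))
(K(-2) + p(-1))² = (1/(-2 - 2*I*√2) + (73 - 8*(-1))/(-9 - 1))² = (1/(-2 - 2*I*√2) + (73 + 8)/(-10))² = (1/(-2 - 2*I*√2) - ⅒*81)² = (1/(-2 - 2*I*√2) - 81/10)² = (-81/10 + 1/(-2 - 2*I*√2))²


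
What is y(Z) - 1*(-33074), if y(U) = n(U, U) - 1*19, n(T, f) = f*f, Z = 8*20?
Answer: 58655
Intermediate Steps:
Z = 160
n(T, f) = f²
y(U) = -19 + U² (y(U) = U² - 1*19 = U² - 19 = -19 + U²)
y(Z) - 1*(-33074) = (-19 + 160²) - 1*(-33074) = (-19 + 25600) + 33074 = 25581 + 33074 = 58655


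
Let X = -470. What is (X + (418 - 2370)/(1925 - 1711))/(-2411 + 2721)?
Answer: -25633/16585 ≈ -1.5456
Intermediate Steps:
(X + (418 - 2370)/(1925 - 1711))/(-2411 + 2721) = (-470 + (418 - 2370)/(1925 - 1711))/(-2411 + 2721) = (-470 - 1952/214)/310 = (-470 - 1952*1/214)*(1/310) = (-470 - 976/107)*(1/310) = -51266/107*1/310 = -25633/16585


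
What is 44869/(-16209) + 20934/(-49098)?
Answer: -423716228/132638247 ≈ -3.1945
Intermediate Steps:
44869/(-16209) + 20934/(-49098) = 44869*(-1/16209) + 20934*(-1/49098) = -44869/16209 - 3489/8183 = -423716228/132638247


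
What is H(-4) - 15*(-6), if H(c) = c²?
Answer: 106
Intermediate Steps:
H(-4) - 15*(-6) = (-4)² - 15*(-6) = 16 + 90 = 106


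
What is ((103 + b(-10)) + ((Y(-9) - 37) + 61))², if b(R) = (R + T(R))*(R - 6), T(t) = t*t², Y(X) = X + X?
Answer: 264680361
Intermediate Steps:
Y(X) = 2*X
T(t) = t³
b(R) = (-6 + R)*(R + R³) (b(R) = (R + R³)*(R - 6) = (R + R³)*(-6 + R) = (-6 + R)*(R + R³))
((103 + b(-10)) + ((Y(-9) - 37) + 61))² = ((103 - 10*(-6 - 10 + (-10)³ - 6*(-10)²)) + ((2*(-9) - 37) + 61))² = ((103 - 10*(-6 - 10 - 1000 - 6*100)) + ((-18 - 37) + 61))² = ((103 - 10*(-6 - 10 - 1000 - 600)) + (-55 + 61))² = ((103 - 10*(-1616)) + 6)² = ((103 + 16160) + 6)² = (16263 + 6)² = 16269² = 264680361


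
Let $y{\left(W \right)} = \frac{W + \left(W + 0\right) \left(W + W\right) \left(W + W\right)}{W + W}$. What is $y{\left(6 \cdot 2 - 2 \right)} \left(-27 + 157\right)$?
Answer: $26065$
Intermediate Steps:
$y{\left(W \right)} = \frac{W + 4 W^{3}}{2 W}$ ($y{\left(W \right)} = \frac{W + W 2 W 2 W}{2 W} = \left(W + W 4 W^{2}\right) \frac{1}{2 W} = \left(W + 4 W^{3}\right) \frac{1}{2 W} = \frac{W + 4 W^{3}}{2 W}$)
$y{\left(6 \cdot 2 - 2 \right)} \left(-27 + 157\right) = \left(\frac{1}{2} + 2 \left(6 \cdot 2 - 2\right)^{2}\right) \left(-27 + 157\right) = \left(\frac{1}{2} + 2 \left(12 - 2\right)^{2}\right) 130 = \left(\frac{1}{2} + 2 \cdot 10^{2}\right) 130 = \left(\frac{1}{2} + 2 \cdot 100\right) 130 = \left(\frac{1}{2} + 200\right) 130 = \frac{401}{2} \cdot 130 = 26065$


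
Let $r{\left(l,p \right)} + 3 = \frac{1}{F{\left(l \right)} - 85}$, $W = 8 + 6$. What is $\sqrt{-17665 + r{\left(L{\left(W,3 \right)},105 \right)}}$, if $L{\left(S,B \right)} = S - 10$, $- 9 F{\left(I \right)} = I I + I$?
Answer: $\frac{i \sqrt{10887470365}}{785} \approx 132.92 i$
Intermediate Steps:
$F{\left(I \right)} = - \frac{I}{9} - \frac{I^{2}}{9}$ ($F{\left(I \right)} = - \frac{I I + I}{9} = - \frac{I^{2} + I}{9} = - \frac{I + I^{2}}{9} = - \frac{I}{9} - \frac{I^{2}}{9}$)
$W = 14$
$L{\left(S,B \right)} = -10 + S$
$r{\left(l,p \right)} = -3 + \frac{1}{-85 - \frac{l \left(1 + l\right)}{9}}$ ($r{\left(l,p \right)} = -3 + \frac{1}{- \frac{l \left(1 + l\right)}{9} - 85} = -3 + \frac{1}{-85 - \frac{l \left(1 + l\right)}{9}}$)
$\sqrt{-17665 + r{\left(L{\left(W,3 \right)},105 \right)}} = \sqrt{-17665 + \frac{3 \left(-768 - \left(-10 + 14\right) \left(1 + \left(-10 + 14\right)\right)\right)}{765 + \left(-10 + 14\right) \left(1 + \left(-10 + 14\right)\right)}} = \sqrt{-17665 + \frac{3 \left(-768 - 4 \left(1 + 4\right)\right)}{765 + 4 \left(1 + 4\right)}} = \sqrt{-17665 + \frac{3 \left(-768 - 4 \cdot 5\right)}{765 + 4 \cdot 5}} = \sqrt{-17665 + \frac{3 \left(-768 - 20\right)}{765 + 20}} = \sqrt{-17665 + 3 \cdot \frac{1}{785} \left(-788\right)} = \sqrt{-17665 - \frac{2364}{785}} = \sqrt{- \frac{13869389}{785}} = \frac{i \sqrt{10887470365}}{785}$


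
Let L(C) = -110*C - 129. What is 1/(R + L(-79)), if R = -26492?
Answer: -1/17931 ≈ -5.5769e-5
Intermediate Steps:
L(C) = -129 - 110*C
1/(R + L(-79)) = 1/(-26492 + (-129 - 110*(-79))) = 1/(-26492 + (-129 + 8690)) = 1/(-26492 + 8561) = 1/(-17931) = -1/17931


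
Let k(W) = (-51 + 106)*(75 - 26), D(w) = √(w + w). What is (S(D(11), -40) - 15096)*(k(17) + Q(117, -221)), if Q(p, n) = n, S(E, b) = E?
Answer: -37347504 + 2474*√22 ≈ -3.7336e+7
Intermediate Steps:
D(w) = √2*√w (D(w) = √(2*w) = √2*√w)
k(W) = 2695 (k(W) = 55*49 = 2695)
(S(D(11), -40) - 15096)*(k(17) + Q(117, -221)) = (√2*√11 - 15096)*(2695 - 221) = (√22 - 15096)*2474 = (-15096 + √22)*2474 = -37347504 + 2474*√22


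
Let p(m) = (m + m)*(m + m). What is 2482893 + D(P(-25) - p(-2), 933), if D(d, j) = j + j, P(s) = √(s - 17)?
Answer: 2484759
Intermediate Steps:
p(m) = 4*m² (p(m) = (2*m)*(2*m) = 4*m²)
P(s) = √(-17 + s)
D(d, j) = 2*j
2482893 + D(P(-25) - p(-2), 933) = 2482893 + 2*933 = 2482893 + 1866 = 2484759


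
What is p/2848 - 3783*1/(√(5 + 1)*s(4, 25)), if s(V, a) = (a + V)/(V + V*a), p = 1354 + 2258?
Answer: 903/712 - 65572*√6/29 ≈ -5537.3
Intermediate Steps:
p = 3612
s(V, a) = (V + a)/(V + V*a)
p/2848 - 3783*1/(√(5 + 1)*s(4, 25)) = 3612/2848 - 3783*4*(1 + 25)/((4 + 25)*√(5 + 1)) = 3612*(1/2848) - 3783*52*√6/87 = 903/712 - 3783*52*√6/87 = 903/712 - 65572*√6/29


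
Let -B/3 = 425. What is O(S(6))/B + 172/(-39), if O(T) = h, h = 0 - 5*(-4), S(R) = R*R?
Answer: -14672/3315 ≈ -4.4259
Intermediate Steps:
B = -1275 (B = -3*425 = -1275)
S(R) = R²
h = 20 (h = 0 + 20 = 20)
O(T) = 20
O(S(6))/B + 172/(-39) = 20/(-1275) + 172/(-39) = 20*(-1/1275) + 172*(-1/39) = -4/255 - 172/39 = -14672/3315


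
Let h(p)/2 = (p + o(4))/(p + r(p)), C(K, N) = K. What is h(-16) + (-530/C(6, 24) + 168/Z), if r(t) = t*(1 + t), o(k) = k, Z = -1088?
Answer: -253027/2856 ≈ -88.595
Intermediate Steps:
h(p) = 2*(4 + p)/(p + p*(1 + p)) (h(p) = 2*((p + 4)/(p + p*(1 + p))) = 2*((4 + p)/(p + p*(1 + p))) = 2*(4 + p)/(p + p*(1 + p)))
h(-16) + (-530/C(6, 24) + 168/Z) = 2*(4 - 16)/(-16*(2 - 16)) + (-530/6 + 168/(-1088)) = 2*(-1/16)*(-12)/(-14) + (-530*1/6 + 168*(-1/1088)) = 2*(-1/16)*(-1/14)*(-12) + (-265/3 - 21/136) = -3/28 - 36103/408 = -253027/2856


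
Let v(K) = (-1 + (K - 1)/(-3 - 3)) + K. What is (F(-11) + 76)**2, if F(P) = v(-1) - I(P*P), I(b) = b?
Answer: 19600/9 ≈ 2177.8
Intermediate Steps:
v(K) = -5/6 + 5*K/6 (v(K) = (-1 + (-1 + K)/(-6)) + K = (-1 + (-1 + K)*(-1/6)) + K = (-1 + (1/6 - K/6)) + K = (-5/6 - K/6) + K = -5/6 + 5*K/6)
F(P) = -5/3 - P**2 (F(P) = (-5/6 + (5/6)*(-1)) - P*P = (-5/6 - 5/6) - P**2 = -5/3 - P**2)
(F(-11) + 76)**2 = ((-5/3 - 1*(-11)**2) + 76)**2 = ((-5/3 - 1*121) + 76)**2 = ((-5/3 - 121) + 76)**2 = (-368/3 + 76)**2 = (-140/3)**2 = 19600/9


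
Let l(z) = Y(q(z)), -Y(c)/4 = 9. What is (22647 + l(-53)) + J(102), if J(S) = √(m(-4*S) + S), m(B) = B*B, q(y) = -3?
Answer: 22611 + √166566 ≈ 23019.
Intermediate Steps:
m(B) = B²
Y(c) = -36 (Y(c) = -4*9 = -36)
l(z) = -36
J(S) = √(S + 16*S²) (J(S) = √((-4*S)² + S) = √(16*S² + S) = √(S + 16*S²))
(22647 + l(-53)) + J(102) = (22647 - 36) + √(102*(1 + 16*102)) = 22611 + √(102*(1 + 1632)) = 22611 + √(102*1633) = 22611 + √166566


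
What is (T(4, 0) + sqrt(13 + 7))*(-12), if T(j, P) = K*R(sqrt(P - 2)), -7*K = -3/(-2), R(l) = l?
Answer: -24*sqrt(5) + 18*I*sqrt(2)/7 ≈ -53.666 + 3.6366*I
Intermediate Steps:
K = -3/14 (K = -(-3)/(7*(-2)) = -(-3)*(-1)/(7*2) = -1/7*3/2 = -3/14 ≈ -0.21429)
T(j, P) = -3*sqrt(-2 + P)/14 (T(j, P) = -3*sqrt(P - 2)/14 = -3*sqrt(-2 + P)/14)
(T(4, 0) + sqrt(13 + 7))*(-12) = (-3*sqrt(-2 + 0)/14 + sqrt(13 + 7))*(-12) = (-3*I*sqrt(2)/14 + sqrt(20))*(-12) = (-3*I*sqrt(2)/14 + 2*sqrt(5))*(-12) = (2*sqrt(5) - 3*I*sqrt(2)/14)*(-12) = -24*sqrt(5) + 18*I*sqrt(2)/7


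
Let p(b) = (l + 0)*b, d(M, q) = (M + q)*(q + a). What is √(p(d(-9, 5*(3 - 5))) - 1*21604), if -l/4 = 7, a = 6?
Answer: 2*I*√5933 ≈ 154.05*I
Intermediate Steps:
l = -28 (l = -4*7 = -28)
d(M, q) = (6 + q)*(M + q) (d(M, q) = (M + q)*(q + 6) = (M + q)*(6 + q) = (6 + q)*(M + q))
p(b) = -28*b (p(b) = (-28 + 0)*b = -28*b)
√(p(d(-9, 5*(3 - 5))) - 1*21604) = √(-28*((5*(3 - 5))² + 6*(-9) + 6*(5*(3 - 5)) - 45*(3 - 5)) - 1*21604) = √(-28*((5*(-2))² - 54 + 6*(5*(-2)) - 45*(-2)) - 21604) = √(-28*((-10)² - 54 + 6*(-10) - 9*(-10)) - 21604) = √(-28*(100 - 54 - 60 + 90) - 21604) = √(-28*76 - 21604) = √(-2128 - 21604) = √(-23732) = 2*I*√5933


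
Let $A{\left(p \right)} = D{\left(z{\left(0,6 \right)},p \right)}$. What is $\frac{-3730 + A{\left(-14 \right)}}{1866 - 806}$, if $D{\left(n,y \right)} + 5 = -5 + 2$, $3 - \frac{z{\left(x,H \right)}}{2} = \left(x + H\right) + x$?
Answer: $- \frac{1869}{530} \approx -3.5264$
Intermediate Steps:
$z{\left(x,H \right)} = 6 - 4 x - 2 H$ ($z{\left(x,H \right)} = 6 - 2 \left(\left(x + H\right) + x\right) = 6 - 2 \left(\left(H + x\right) + x\right) = 6 - 2 \left(H + 2 x\right) = 6 - \left(2 H + 4 x\right) = 6 - 4 x - 2 H$)
$D{\left(n,y \right)} = -8$ ($D{\left(n,y \right)} = -5 + \left(-5 + 2\right) = -5 - 3 = -8$)
$A{\left(p \right)} = -8$
$\frac{-3730 + A{\left(-14 \right)}}{1866 - 806} = \frac{-3730 - 8}{1866 - 806} = - \frac{3738}{1060} = \left(-3738\right) \frac{1}{1060} = - \frac{1869}{530}$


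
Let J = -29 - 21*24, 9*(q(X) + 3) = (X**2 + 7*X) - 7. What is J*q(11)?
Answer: -87412/9 ≈ -9712.4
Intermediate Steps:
q(X) = -34/9 + X**2/9 + 7*X/9 (q(X) = -3 + ((X**2 + 7*X) - 7)/9 = -3 + (-7 + X**2 + 7*X)/9 = -3 + (-7/9 + X**2/9 + 7*X/9) = -34/9 + X**2/9 + 7*X/9)
J = -533 (J = -29 - 504 = -533)
J*q(11) = -533*(-34/9 + (1/9)*11**2 + (7/9)*11) = -533*(-34/9 + (1/9)*121 + 77/9) = -533*(-34/9 + 121/9 + 77/9) = -533*164/9 = -87412/9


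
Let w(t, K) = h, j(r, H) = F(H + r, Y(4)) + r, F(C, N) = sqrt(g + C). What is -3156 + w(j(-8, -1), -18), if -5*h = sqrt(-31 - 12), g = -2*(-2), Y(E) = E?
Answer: -3156 - I*sqrt(43)/5 ≈ -3156.0 - 1.3115*I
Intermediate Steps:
g = 4
F(C, N) = sqrt(4 + C)
h = -I*sqrt(43)/5 (h = -sqrt(-31 - 12)/5 = -I*sqrt(43)/5 ≈ -1.3115*I)
j(r, H) = r + sqrt(4 + H + r) (j(r, H) = sqrt(4 + (H + r)) + r = sqrt(4 + H + r) + r = r + sqrt(4 + H + r))
w(t, K) = -I*sqrt(43)/5
-3156 + w(j(-8, -1), -18) = -3156 - I*sqrt(43)/5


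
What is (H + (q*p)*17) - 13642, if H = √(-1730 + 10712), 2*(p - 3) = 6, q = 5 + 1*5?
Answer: -12622 + 3*√998 ≈ -12527.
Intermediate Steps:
q = 10 (q = 5 + 5 = 10)
p = 6 (p = 3 + (½)*6 = 3 + 3 = 6)
H = 3*√998 (H = √8982 = 3*√998 ≈ 94.773)
(H + (q*p)*17) - 13642 = (3*√998 + (10*6)*17) - 13642 = (3*√998 + 60*17) - 13642 = (3*√998 + 1020) - 13642 = (1020 + 3*√998) - 13642 = -12622 + 3*√998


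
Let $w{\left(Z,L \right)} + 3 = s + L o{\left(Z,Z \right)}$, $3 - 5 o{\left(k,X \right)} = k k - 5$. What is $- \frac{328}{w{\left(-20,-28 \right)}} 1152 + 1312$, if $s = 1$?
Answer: $\frac{6249056}{5483} \approx 1139.7$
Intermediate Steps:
$o{\left(k,X \right)} = \frac{8}{5} - \frac{k^{2}}{5}$ ($o{\left(k,X \right)} = \frac{3}{5} - \frac{k k - 5}{5} = \frac{3}{5} - \frac{k^{2} - 5}{5} = \frac{3}{5} - \frac{-5 + k^{2}}{5} = \frac{3}{5} - \left(-1 + \frac{k^{2}}{5}\right) = \frac{8}{5} - \frac{k^{2}}{5}$)
$w{\left(Z,L \right)} = -2 + L \left(\frac{8}{5} - \frac{Z^{2}}{5}\right)$ ($w{\left(Z,L \right)} = -3 + \left(1 + L \left(\frac{8}{5} - \frac{Z^{2}}{5}\right)\right) = -2 + L \left(\frac{8}{5} - \frac{Z^{2}}{5}\right)$)
$- \frac{328}{w{\left(-20,-28 \right)}} 1152 + 1312 = - \frac{328}{-2 - - \frac{28 \left(-8 + \left(-20\right)^{2}\right)}{5}} \cdot 1152 + 1312 = - \frac{328}{-2 - - \frac{28 \left(-8 + 400\right)}{5}} \cdot 1152 + 1312 = - \frac{328}{-2 - \left(- \frac{28}{5}\right) 392} \cdot 1152 + 1312 = - \frac{328}{-2 + \frac{10976}{5}} \cdot 1152 + 1312 = - \frac{328}{\frac{10966}{5}} \cdot 1152 + 1312 = \left(-328\right) \frac{5}{10966} \cdot 1152 + 1312 = \left(- \frac{820}{5483}\right) 1152 + 1312 = - \frac{944640}{5483} + 1312 = \frac{6249056}{5483}$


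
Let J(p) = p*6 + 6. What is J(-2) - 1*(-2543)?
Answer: 2537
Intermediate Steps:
J(p) = 6 + 6*p (J(p) = 6*p + 6 = 6 + 6*p)
J(-2) - 1*(-2543) = (6 + 6*(-2)) - 1*(-2543) = (6 - 12) + 2543 = -6 + 2543 = 2537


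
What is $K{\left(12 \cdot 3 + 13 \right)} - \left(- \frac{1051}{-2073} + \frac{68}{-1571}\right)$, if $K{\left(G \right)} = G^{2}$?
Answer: $\frac{7817785726}{3256683} \approx 2400.5$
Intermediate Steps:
$K{\left(12 \cdot 3 + 13 \right)} - \left(- \frac{1051}{-2073} + \frac{68}{-1571}\right) = \left(12 \cdot 3 + 13\right)^{2} - \left(- \frac{1051}{-2073} + \frac{68}{-1571}\right) = \left(36 + 13\right)^{2} - \left(\left(-1051\right) \left(- \frac{1}{2073}\right) + 68 \left(- \frac{1}{1571}\right)\right) = 49^{2} - \left(\frac{1051}{2073} - \frac{68}{1571}\right) = 2401 - \frac{1510157}{3256683} = \frac{7817785726}{3256683}$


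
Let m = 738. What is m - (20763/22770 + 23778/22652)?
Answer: 5272754847/7163695 ≈ 736.04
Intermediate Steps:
m - (20763/22770 + 23778/22652) = 738 - (20763/22770 + 23778/22652) = 738 - (20763*(1/22770) + 23778*(1/22652)) = 738 - (2307/2530 + 11889/11326) = 738 - 1*14052063/7163695 = 738 - 14052063/7163695 = 5272754847/7163695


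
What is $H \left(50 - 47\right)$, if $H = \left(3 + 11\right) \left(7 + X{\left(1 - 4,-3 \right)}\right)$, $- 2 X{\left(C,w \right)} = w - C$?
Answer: $294$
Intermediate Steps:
$X{\left(C,w \right)} = \frac{C}{2} - \frac{w}{2}$ ($X{\left(C,w \right)} = - \frac{w - C}{2} = \frac{C}{2} - \frac{w}{2}$)
$H = 98$ ($H = \left(3 + 11\right) \left(7 + \left(\frac{1 - 4}{2} - - \frac{3}{2}\right)\right) = 14 \left(7 + \left(\frac{1}{2} \left(-3\right) + \frac{3}{2}\right)\right) = 14 \left(7 + \left(- \frac{3}{2} + \frac{3}{2}\right)\right) = 14 \left(7 + 0\right) = 14 \cdot 7 = 98$)
$H \left(50 - 47\right) = 98 \left(50 - 47\right) = 98 \cdot 3 = 294$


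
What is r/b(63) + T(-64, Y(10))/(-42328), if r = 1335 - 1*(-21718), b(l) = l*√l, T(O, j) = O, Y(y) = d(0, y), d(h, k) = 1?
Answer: 8/5291 + 23053*√7/1323 ≈ 46.103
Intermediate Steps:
Y(y) = 1
b(l) = l^(3/2)
r = 23053 (r = 1335 + 21718 = 23053)
r/b(63) + T(-64, Y(10))/(-42328) = 23053/(63^(3/2)) - 64/(-42328) = 23053/((189*√7)) - 64*(-1/42328) = 23053*(√7/1323) + 8/5291 = 23053*√7/1323 + 8/5291 = 8/5291 + 23053*√7/1323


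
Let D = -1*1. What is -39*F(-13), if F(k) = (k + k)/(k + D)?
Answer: -507/7 ≈ -72.429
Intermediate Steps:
D = -1
F(k) = 2*k/(-1 + k) (F(k) = (k + k)/(k - 1) = (2*k)/(-1 + k) = 2*k/(-1 + k))
-39*F(-13) = -39*2*(-13)/(-1 - 13) = -39*2*(-13)/(-14) = -39*2*(-13)*(-1/14) = -39*13/7 = -1*507/7 = -507/7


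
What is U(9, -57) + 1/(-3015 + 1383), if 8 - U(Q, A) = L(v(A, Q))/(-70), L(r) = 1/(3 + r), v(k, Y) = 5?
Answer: 457027/57120 ≈ 8.0012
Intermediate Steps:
U(Q, A) = 4481/560 (U(Q, A) = 8 - 1/((3 + 5)*(-70)) = 8 - (-1)/(8*70) = 8 - 1*(-1/560) = 8 + 1/560 = 4481/560)
U(9, -57) + 1/(-3015 + 1383) = 4481/560 + 1/(-3015 + 1383) = 4481/560 + 1/(-1632) = 4481/560 - 1/1632 = 457027/57120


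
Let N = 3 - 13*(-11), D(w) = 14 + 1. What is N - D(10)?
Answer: 131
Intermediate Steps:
D(w) = 15
N = 146 (N = 3 + 143 = 146)
N - D(10) = 146 - 1*15 = 146 - 15 = 131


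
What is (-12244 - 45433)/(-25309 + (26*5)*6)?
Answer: 57677/24529 ≈ 2.3514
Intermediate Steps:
(-12244 - 45433)/(-25309 + (26*5)*6) = -57677/(-25309 + 130*6) = -57677/(-25309 + 780) = -57677/(-24529) = -57677*(-1/24529) = 57677/24529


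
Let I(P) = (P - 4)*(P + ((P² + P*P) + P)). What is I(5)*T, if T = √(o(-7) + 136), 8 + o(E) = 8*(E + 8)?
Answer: 120*√34 ≈ 699.71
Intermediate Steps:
o(E) = 56 + 8*E (o(E) = -8 + 8*(E + 8) = -8 + 8*(8 + E) = -8 + (64 + 8*E) = 56 + 8*E)
T = 2*√34 (T = √((56 + 8*(-7)) + 136) = √((56 - 56) + 136) = √(0 + 136) = √136 = 2*√34 ≈ 11.662)
I(P) = (-4 + P)*(2*P + 2*P²) (I(P) = (-4 + P)*(P + ((P² + P²) + P)) = (-4 + P)*(P + (2*P² + P)) = (-4 + P)*(P + (P + 2*P²)) = (-4 + P)*(2*P + 2*P²))
I(5)*T = (2*5*(-4 + 5² - 3*5))*(2*√34) = (2*5*(-4 + 25 - 15))*(2*√34) = (2*5*6)*(2*√34) = 60*(2*√34) = 120*√34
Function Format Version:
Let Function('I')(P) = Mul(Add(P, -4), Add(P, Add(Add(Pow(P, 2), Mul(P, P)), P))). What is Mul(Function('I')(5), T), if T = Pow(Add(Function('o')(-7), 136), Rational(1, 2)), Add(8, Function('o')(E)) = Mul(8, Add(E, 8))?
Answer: Mul(120, Pow(34, Rational(1, 2))) ≈ 699.71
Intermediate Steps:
Function('o')(E) = Add(56, Mul(8, E)) (Function('o')(E) = Add(-8, Mul(8, Add(E, 8))) = Add(-8, Mul(8, Add(8, E))) = Add(-8, Add(64, Mul(8, E))) = Add(56, Mul(8, E)))
T = Mul(2, Pow(34, Rational(1, 2))) (T = Pow(Add(Add(56, Mul(8, -7)), 136), Rational(1, 2)) = Pow(Add(Add(56, -56), 136), Rational(1, 2)) = Pow(Add(0, 136), Rational(1, 2)) = Pow(136, Rational(1, 2)) = Mul(2, Pow(34, Rational(1, 2))) ≈ 11.662)
Function('I')(P) = Mul(Add(-4, P), Add(Mul(2, P), Mul(2, Pow(P, 2)))) (Function('I')(P) = Mul(Add(-4, P), Add(P, Add(Add(Pow(P, 2), Pow(P, 2)), P))) = Mul(Add(-4, P), Add(P, Add(Mul(2, Pow(P, 2)), P))) = Mul(Add(-4, P), Add(P, Add(P, Mul(2, Pow(P, 2))))) = Mul(Add(-4, P), Add(Mul(2, P), Mul(2, Pow(P, 2)))))
Mul(Function('I')(5), T) = Mul(Mul(2, 5, Add(-4, Pow(5, 2), Mul(-3, 5))), Mul(2, Pow(34, Rational(1, 2)))) = Mul(Mul(2, 5, Add(-4, 25, -15)), Mul(2, Pow(34, Rational(1, 2)))) = Mul(Mul(2, 5, 6), Mul(2, Pow(34, Rational(1, 2)))) = Mul(60, Mul(2, Pow(34, Rational(1, 2)))) = Mul(120, Pow(34, Rational(1, 2)))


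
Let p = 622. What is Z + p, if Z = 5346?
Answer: 5968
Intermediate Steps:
Z + p = 5346 + 622 = 5968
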